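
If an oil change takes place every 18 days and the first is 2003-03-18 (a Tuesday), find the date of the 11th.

2003-09-14

The 11th occurrence is 10 intervals after the first: 10 × 18 = 180 days after 2003-03-18.
March has 31 days — 13 days to the end of March leaves 167.
April has 30 days (137 left).
May has 31 days (106 left).
June has 30 days (76 left).
July has 31 days (45 left).
August has 31 days (14 left).
14 days into September → 2003-09-14.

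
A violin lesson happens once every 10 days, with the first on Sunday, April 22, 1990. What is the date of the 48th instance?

August 5, 1991

The 48th occurrence is 47 intervals after the first: 47 × 10 = 470 days after April 22, 1990.
April has 30 days — 8 days to the end of April leaves 462.
From end of April to end of 1990 is 245 days (217 left).
January has 31 days (186 left).
February has 28 days (158 left).
March has 31 days (127 left).
April has 30 days (97 left).
May has 31 days (66 left).
June has 30 days (36 left).
July has 31 days (5 left).
5 days into August → August 5, 1991.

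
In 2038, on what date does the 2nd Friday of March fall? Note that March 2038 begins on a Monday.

12 March 2038

March 2038 begins on a Monday, so the first Friday is March 5 (4 days later).
The 2nd Friday is 1 weeks later: 5 + 7 = 12.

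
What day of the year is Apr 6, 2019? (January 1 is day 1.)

Days in months before Apr: 31 + 28 + 31 = 90.
Plus 6 days into Apr → day 96.

96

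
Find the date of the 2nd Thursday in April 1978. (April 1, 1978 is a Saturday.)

April 1978 begins on a Saturday, so the first Thursday is April 6 (5 days later).
The 2nd Thursday is 1 weeks later: 6 + 7 = 13.

April 13, 1978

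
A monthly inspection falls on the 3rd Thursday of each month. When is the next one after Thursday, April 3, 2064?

April 17, 2064

April 2064 starts on a Tuesday; its first Thursday is the 3rd, so the 3rd Thursday is the 17th — April 17, 2064.
April 17, 2064 is after April 3, 2064, so that is the next one.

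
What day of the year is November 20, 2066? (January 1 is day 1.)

Days in months before November: 31 + 28 + 31 + 30 + 31 + 30 + 31 + 31 + 30 + 31 = 304.
Plus 20 days into November → day 324.

324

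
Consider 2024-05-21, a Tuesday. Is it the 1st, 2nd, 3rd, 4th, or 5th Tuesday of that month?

Day 21 falls in week ⌈21/7⌉ of the month.
Days 1–7 hold the 1st Tuesday, 8–14 the 2nd, 15–21 the 3rd, 22–28 the 4th, 29–31 the 5th.
21 is in the range for the 3rd.

3rd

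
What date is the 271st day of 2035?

January has 31 days (271 − 31 = 240 remain).
February has 28 days (240 − 28 = 212 remain).
March has 31 days (212 − 31 = 181 remain).
April has 30 days (181 − 30 = 151 remain).
May has 31 days (151 − 31 = 120 remain).
June has 30 days (120 − 30 = 90 remain).
July has 31 days (90 − 31 = 59 remain).
August has 31 days (59 − 31 = 28 remain).
28 into September → September 28.

2035-09-28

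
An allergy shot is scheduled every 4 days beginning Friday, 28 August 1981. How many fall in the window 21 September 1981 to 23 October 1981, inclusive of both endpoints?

Occurrences land 4·i days after 28 August 1981 for i = 0, 1, 2, …
21 September 1981 is 24 days after the start; 24 ÷ 4 = 6 remainder 0. First occurrence in the window: #7 on 21 September 1981 (6×4 = 24 days in).
23 October 1981 is 56 days after the start; 56 ÷ 4 = 14 remainder 0. Last occurrence in the window: #15 on 23 October 1981.
Occurrences #7 through #15: 9 in total.

9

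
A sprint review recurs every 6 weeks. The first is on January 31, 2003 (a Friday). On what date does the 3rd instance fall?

April 25, 2003

The 3rd occurrence is 2 intervals after the first: 2 × 42 = 84 days after January 31, 2003.
January has 31 days — 0 days to the end of January leaves 84.
February has 28 days (56 left).
March has 31 days (25 left).
25 days into April → April 25, 2003.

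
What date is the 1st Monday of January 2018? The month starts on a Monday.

1 January 2018

January 2018 begins on a Monday, so the first Monday is January 1.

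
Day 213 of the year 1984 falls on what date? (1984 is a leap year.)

31 July 1984

January has 31 days (213 − 31 = 182 remain).
February has 29 days (182 − 29 = 153 remain).
March has 31 days (153 − 31 = 122 remain).
April has 30 days (122 − 30 = 92 remain).
May has 31 days (92 − 31 = 61 remain).
June has 30 days (61 − 30 = 31 remain).
31 into July → July 31.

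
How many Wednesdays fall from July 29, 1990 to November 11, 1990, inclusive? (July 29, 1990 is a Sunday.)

15

July 29, 1990 is a Sunday; the first Wednesday on or after it is August 1, 1990 (3 days later).
From August 1, 1990 to November 11, 1990: 30 + 30 + 31 + 11 = 102 days (rest of August, September, October, November).
102 ÷ 7 = 14 full weeks with remainder 4, so 14 more Wednesdays after the first → 15.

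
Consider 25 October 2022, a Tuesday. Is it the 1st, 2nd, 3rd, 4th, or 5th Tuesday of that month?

4th

Day 25 falls in week ⌈25/7⌉ of the month.
Days 1–7 hold the 1st Tuesday, 8–14 the 2nd, 15–21 the 3rd, 22–28 the 4th, 29–31 the 5th.
25 is in the range for the 4th.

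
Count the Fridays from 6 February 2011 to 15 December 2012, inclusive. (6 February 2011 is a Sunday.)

97

6 February 2011 is a Sunday; the first Friday on or after it is 11 February 2011 (5 days later).
From 11 February 2011 to 15 December 2012: 323 + 350 = 673 days (rest of 2011, to 15 December 2012 in 2012).
673 ÷ 7 = 96 full weeks with remainder 1, so 96 more Fridays after the first → 97.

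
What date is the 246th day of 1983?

January has 31 days (246 − 31 = 215 remain).
February has 28 days (215 − 28 = 187 remain).
March has 31 days (187 − 31 = 156 remain).
April has 30 days (156 − 30 = 126 remain).
May has 31 days (126 − 31 = 95 remain).
June has 30 days (95 − 30 = 65 remain).
July has 31 days (65 − 31 = 34 remain).
August has 31 days (34 − 31 = 3 remain).
3 into September → September 3.

September 3, 1983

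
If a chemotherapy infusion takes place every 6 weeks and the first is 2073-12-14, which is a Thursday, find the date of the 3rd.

The 3rd occurrence is 2 intervals after the first: 2 × 42 = 84 days after 2073-12-14.
December has 31 days — 17 days to the end of December leaves 67.
January has 31 days (36 left).
February has 28 days (8 left).
8 days into March → 2074-03-08.

2074-03-08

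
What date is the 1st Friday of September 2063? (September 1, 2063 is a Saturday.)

September 2063 begins on a Saturday, so the first Friday is September 7 (6 days later).

September 7, 2063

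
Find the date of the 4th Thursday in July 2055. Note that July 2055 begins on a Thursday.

2055-07-22

July 2055 begins on a Thursday, so the first Thursday is July 1.
The 4th Thursday is 3 weeks later: 1 + 21 = 22.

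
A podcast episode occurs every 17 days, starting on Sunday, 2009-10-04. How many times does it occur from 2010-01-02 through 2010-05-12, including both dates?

7

Occurrences land 17·i days after 2009-10-04 for i = 0, 1, 2, …
2010-01-02 is 90 days after the start; 90 ÷ 17 = 5 remainder 5; since the remainder is 5, round up to i = 6. First occurrence in the window: #7 on 2010-01-14 (6×17 = 102 days in).
2010-05-12 is 220 days after the start; 220 ÷ 17 = 12 remainder 16. Last occurrence in the window: #13 on 2010-04-26.
Occurrences #7 through #13: 7 in total.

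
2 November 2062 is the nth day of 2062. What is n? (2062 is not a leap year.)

Days in months before November: 31 + 28 + 31 + 30 + 31 + 30 + 31 + 31 + 30 + 31 = 304.
Plus 2 days into November → day 306.

306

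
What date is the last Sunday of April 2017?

April 2017 begins on a Saturday, so the first Sunday is April 2 (1 day later).
April 2017 has 30 days. Adding weeks: 2, 9, 16, 23, 30 — the last one ≤ 30 is the 30th.

30 April 2017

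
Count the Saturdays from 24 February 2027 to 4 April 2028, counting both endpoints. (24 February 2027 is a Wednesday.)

58

24 February 2027 is a Wednesday; the first Saturday on or after it is 27 February 2027 (3 days later).
From 27 February 2027 to 4 April 2028: 307 + 95 = 402 days (rest of 2027, to 4 April 2028 in 2028).
402 ÷ 7 = 57 full weeks with remainder 3, so 57 more Saturdays after the first → 58.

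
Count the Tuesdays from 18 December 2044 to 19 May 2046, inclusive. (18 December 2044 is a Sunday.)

18 December 2044 is a Sunday; the first Tuesday on or after it is 20 December 2044 (2 days later).
From 20 December 2044 to 19 May 2046: 11 + 365 + 139 = 515 days (rest of 2044, 2045, to 19 May 2046 in 2046).
515 ÷ 7 = 73 full weeks with remainder 4, so 73 more Tuesdays after the first → 74.

74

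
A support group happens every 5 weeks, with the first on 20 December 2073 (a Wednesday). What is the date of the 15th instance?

The 15th occurrence is 14 intervals after the first: 14 × 35 = 490 days after 20 December 2073.
December has 31 days — 11 days to the end of December leaves 479.
2074 has 365 days (114 left).
January has 31 days (83 left).
February has 28 days (55 left).
March has 31 days (24 left).
24 days into April → 24 April 2075.

24 April 2075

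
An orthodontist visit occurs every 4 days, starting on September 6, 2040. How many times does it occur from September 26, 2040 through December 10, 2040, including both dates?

Occurrences land 4·i days after September 6, 2040 for i = 0, 1, 2, …
September 26, 2040 is 20 days after the start; 20 ÷ 4 = 5 remainder 0. First occurrence in the window: #6 on September 26, 2040 (5×4 = 20 days in).
December 10, 2040 is 95 days after the start; 95 ÷ 4 = 23 remainder 3. Last occurrence in the window: #24 on December 7, 2040.
Occurrences #6 through #24: 19 in total.

19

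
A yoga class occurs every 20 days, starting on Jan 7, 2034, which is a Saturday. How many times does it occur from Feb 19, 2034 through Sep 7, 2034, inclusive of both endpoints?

10

Occurrences land 20·i days after Jan 7, 2034 for i = 0, 1, 2, …
Feb 19, 2034 is 43 days after the start; 43 ÷ 20 = 2 remainder 3; since the remainder is 3, round up to i = 3. First occurrence in the window: #4 on Mar 8, 2034 (3×20 = 60 days in).
Sep 7, 2034 is 243 days after the start; 243 ÷ 20 = 12 remainder 3. Last occurrence in the window: #13 on Sep 4, 2034.
Occurrences #4 through #13: 10 in total.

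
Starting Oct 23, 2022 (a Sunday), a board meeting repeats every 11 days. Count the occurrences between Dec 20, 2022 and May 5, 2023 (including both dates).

Occurrences land 11·i days after Oct 23, 2022 for i = 0, 1, 2, …
Dec 20, 2022 is 58 days after the start; 58 ÷ 11 = 5 remainder 3; since the remainder is 3, round up to i = 6. First occurrence in the window: #7 on Dec 28, 2022 (6×11 = 66 days in).
May 5, 2023 is 194 days after the start; 194 ÷ 11 = 17 remainder 7. Last occurrence in the window: #18 on Apr 28, 2023.
Occurrences #7 through #18: 12 in total.

12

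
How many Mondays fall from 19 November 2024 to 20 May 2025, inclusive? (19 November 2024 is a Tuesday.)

26

19 November 2024 is a Tuesday; the first Monday on or after it is 25 November 2024 (6 days later).
From 25 November 2024 to 20 May 2025: 5 + 31 + 31 + 28 + 31 + 30 + 20 = 176 days (rest of November, December, January, February, March, April, May).
176 ÷ 7 = 25 full weeks with remainder 1, so 25 more Mondays after the first → 26.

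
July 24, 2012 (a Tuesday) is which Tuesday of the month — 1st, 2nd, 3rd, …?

Day 24 falls in week ⌈24/7⌉ of the month.
Days 1–7 hold the 1st Tuesday, 8–14 the 2nd, 15–21 the 3rd, 22–28 the 4th, 29–31 the 5th.
24 is in the range for the 4th.

4th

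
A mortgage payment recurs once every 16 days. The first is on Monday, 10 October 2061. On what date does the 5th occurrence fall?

The 5th occurrence is 4 intervals after the first: 4 × 16 = 64 days after 10 October 2061.
October has 31 days — 21 days to the end of October leaves 43.
November has 30 days (13 left).
13 days into December → 13 December 2061.

13 December 2061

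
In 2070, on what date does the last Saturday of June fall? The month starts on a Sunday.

June 2070 begins on a Sunday, so the first Saturday is June 7 (6 days later).
June 2070 has 30 days. Adding weeks: 7, 14, 21, 28 — the last one ≤ 30 is the 28th.

2070-06-28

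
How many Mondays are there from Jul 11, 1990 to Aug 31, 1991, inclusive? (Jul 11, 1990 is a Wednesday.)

59

Jul 11, 1990 is a Wednesday; the first Monday on or after it is Jul 16, 1990 (5 days later).
From Jul 16, 1990 to Aug 31, 1991: 168 + 243 = 411 days (rest of 1990, to Aug 31, 1991 in 1991).
411 ÷ 7 = 58 full weeks with remainder 5, so 58 more Mondays after the first → 59.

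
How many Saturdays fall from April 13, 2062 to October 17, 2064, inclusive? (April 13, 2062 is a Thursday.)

April 13, 2062 is a Thursday; the first Saturday on or after it is April 15, 2062 (2 days later).
From April 15, 2062 to October 17, 2064: 260 + 365 + 291 = 916 days (rest of 2062, 2063, to October 17, 2064 in 2064).
916 ÷ 7 = 130 full weeks with remainder 6, so 130 more Saturdays after the first → 131.

131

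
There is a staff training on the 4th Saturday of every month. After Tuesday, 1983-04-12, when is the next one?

April 1983 starts on a Friday; its first Saturday is the 2nd, so the 4th Saturday is the 23rd — 1983-04-23.
1983-04-23 is after 1983-04-12, so that is the next one.

1983-04-23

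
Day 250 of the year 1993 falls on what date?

January has 31 days (250 − 31 = 219 remain).
February has 28 days (219 − 28 = 191 remain).
March has 31 days (191 − 31 = 160 remain).
April has 30 days (160 − 30 = 130 remain).
May has 31 days (130 − 31 = 99 remain).
June has 30 days (99 − 30 = 69 remain).
July has 31 days (69 − 31 = 38 remain).
August has 31 days (38 − 31 = 7 remain).
7 into September → September 7.

7 September 1993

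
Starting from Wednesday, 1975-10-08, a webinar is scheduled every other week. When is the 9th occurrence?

The 9th occurrence is 8 intervals after the first: 8 × 14 = 112 days after 1975-10-08.
October has 31 days — 23 days to the end of October leaves 89.
November has 30 days (59 left).
December has 31 days (28 left).
28 days into January → 1976-01-28.

1976-01-28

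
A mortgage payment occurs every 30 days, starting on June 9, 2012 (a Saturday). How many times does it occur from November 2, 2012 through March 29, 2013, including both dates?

Occurrences land 30·i days after June 9, 2012 for i = 0, 1, 2, …
November 2, 2012 is 146 days after the start; 146 ÷ 30 = 4 remainder 26; since the remainder is 26, round up to i = 5. First occurrence in the window: #6 on November 6, 2012 (5×30 = 150 days in).
March 29, 2013 is 293 days after the start; 293 ÷ 30 = 9 remainder 23. Last occurrence in the window: #10 on March 6, 2013.
Occurrences #6 through #10: 5 in total.

5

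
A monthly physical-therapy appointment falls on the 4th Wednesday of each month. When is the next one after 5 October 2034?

October 2034 starts on a Sunday; its first Wednesday is the 4th, so the 4th Wednesday is the 25th — 25 October 2034.
25 October 2034 is after 5 October 2034, so that is the next one.

25 October 2034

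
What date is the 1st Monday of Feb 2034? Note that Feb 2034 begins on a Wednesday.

Feb 6, 2034

Feb 2034 begins on a Wednesday, so the first Monday is Feb 6 (5 days later).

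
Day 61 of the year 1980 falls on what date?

Jan has 31 days (61 − 31 = 30 remain).
Feb has 29 days (30 − 29 = 1 remain).
1 into Mar → Mar 1.

Mar 1, 1980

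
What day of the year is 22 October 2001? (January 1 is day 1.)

Days in months before October: 31 + 28 + 31 + 30 + 31 + 30 + 31 + 31 + 30 = 273.
Plus 22 days into October → day 295.

295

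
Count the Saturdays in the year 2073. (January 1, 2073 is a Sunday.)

January 1, 2073 is a Sunday; the first Saturday on or after it is January 7, 2073 (6 days later).
From January 7, 2073 to December 31, 2073: 24 + 28 + 31 + 30 + 31 + 30 + 31 + 31 + 30 + 31 + 30 + 31 = 358 days (rest of January, February, March, April, May, June, July, August, September, October, November, December).
358 ÷ 7 = 51 full weeks with remainder 1, so 51 more Saturdays after the first → 52.

52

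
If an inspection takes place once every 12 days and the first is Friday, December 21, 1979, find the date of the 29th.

November 21, 1980

The 29th occurrence is 28 intervals after the first: 28 × 12 = 336 days after December 21, 1979.
December has 31 days — 10 days to the end of December leaves 326.
January has 31 days (295 left).
February has 29 days (266 left).
March has 31 days (235 left).
April has 30 days (205 left).
May has 31 days (174 left).
June has 30 days (144 left).
July has 31 days (113 left).
August has 31 days (82 left).
September has 30 days (52 left).
October has 31 days (21 left).
21 days into November → November 21, 1980.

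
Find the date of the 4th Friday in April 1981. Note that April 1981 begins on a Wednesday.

1981-04-24

April 1981 begins on a Wednesday, so the first Friday is April 3 (2 days later).
The 4th Friday is 3 weeks later: 3 + 21 = 24.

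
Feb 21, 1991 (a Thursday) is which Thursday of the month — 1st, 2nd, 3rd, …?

3rd

Day 21 falls in week ⌈21/7⌉ of the month.
Days 1–7 hold the 1st Thursday, 8–14 the 2nd, 15–21 the 3rd, 22–28 the 4th, 29–31 the 5th.
21 is in the range for the 3rd.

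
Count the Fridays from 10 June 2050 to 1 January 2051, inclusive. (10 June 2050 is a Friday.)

30

10 June 2050 is a Friday; the first Friday on or after it is 10 June 2050.
From 10 June 2050 to 1 January 2051: 20 + 31 + 31 + 30 + 31 + 30 + 31 + 1 = 205 days (rest of June, July, August, September, October, November, December, January).
205 ÷ 7 = 29 full weeks with remainder 2, so 29 more Fridays after the first → 30.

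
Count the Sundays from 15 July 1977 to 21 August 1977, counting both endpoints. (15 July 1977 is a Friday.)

15 July 1977 is a Friday; the first Sunday on or after it is 17 July 1977 (2 days later).
From 17 July 1977 to 21 August 1977: 14 + 21 = 35 days (rest of July, August).
35 ÷ 7 = 5 full weeks with remainder 0, so 5 more Sundays after the first → 6.

6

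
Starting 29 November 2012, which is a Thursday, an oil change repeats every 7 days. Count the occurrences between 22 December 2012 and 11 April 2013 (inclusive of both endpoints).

Occurrences land 7·i days after 29 November 2012 for i = 0, 1, 2, …
22 December 2012 is 23 days after the start; 23 ÷ 7 = 3 remainder 2; since the remainder is 2, round up to i = 4. First occurrence in the window: #5 on 27 December 2012 (4×7 = 28 days in).
11 April 2013 is 133 days after the start; 133 ÷ 7 = 19 remainder 0. Last occurrence in the window: #20 on 11 April 2013.
Occurrences #5 through #20: 16 in total.

16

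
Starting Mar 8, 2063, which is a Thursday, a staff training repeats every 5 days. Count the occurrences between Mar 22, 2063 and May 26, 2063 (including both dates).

13

Occurrences land 5·i days after Mar 8, 2063 for i = 0, 1, 2, …
Mar 22, 2063 is 14 days after the start; 14 ÷ 5 = 2 remainder 4; since the remainder is 4, round up to i = 3. First occurrence in the window: #4 on Mar 23, 2063 (3×5 = 15 days in).
May 26, 2063 is 79 days after the start; 79 ÷ 5 = 15 remainder 4. Last occurrence in the window: #16 on May 22, 2063.
Occurrences #4 through #16: 13 in total.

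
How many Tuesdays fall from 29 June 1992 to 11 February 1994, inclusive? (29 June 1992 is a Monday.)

85

29 June 1992 is a Monday; the first Tuesday on or after it is 30 June 1992 (1 day later).
From 30 June 1992 to 11 February 1994: 184 + 365 + 42 = 591 days (rest of 1992, 1993, to 11 February 1994 in 1994).
591 ÷ 7 = 84 full weeks with remainder 3, so 84 more Tuesdays after the first → 85.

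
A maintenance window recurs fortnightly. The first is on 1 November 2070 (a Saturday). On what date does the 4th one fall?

The 4th occurrence is 3 intervals after the first: 3 × 14 = 42 days after 1 November 2070.
November has 30 days — 29 days to the end of November leaves 13.
13 days into December → 13 December 2070.

13 December 2070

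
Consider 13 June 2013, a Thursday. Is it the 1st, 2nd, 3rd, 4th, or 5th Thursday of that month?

Day 13 falls in week ⌈13/7⌉ of the month.
Days 1–7 hold the 1st Thursday, 8–14 the 2nd, 15–21 the 3rd, 22–28 the 4th, 29–31 the 5th.
13 is in the range for the 2nd.

2nd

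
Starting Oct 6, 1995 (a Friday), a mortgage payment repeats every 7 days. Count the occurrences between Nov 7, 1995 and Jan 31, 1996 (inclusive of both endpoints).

12

Occurrences land 7·i days after Oct 6, 1995 for i = 0, 1, 2, …
Nov 7, 1995 is 32 days after the start; 32 ÷ 7 = 4 remainder 4; since the remainder is 4, round up to i = 5. First occurrence in the window: #6 on Nov 10, 1995 (5×7 = 35 days in).
Jan 31, 1996 is 117 days after the start; 117 ÷ 7 = 16 remainder 5. Last occurrence in the window: #17 on Jan 26, 1996.
Occurrences #6 through #17: 12 in total.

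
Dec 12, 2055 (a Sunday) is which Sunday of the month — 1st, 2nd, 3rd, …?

2nd

Day 12 falls in week ⌈12/7⌉ of the month.
Days 1–7 hold the 1st Sunday, 8–14 the 2nd, 15–21 the 3rd, 22–28 the 4th, 29–31 the 5th.
12 is in the range for the 2nd.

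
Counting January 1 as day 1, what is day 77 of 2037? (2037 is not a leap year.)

January has 31 days (77 − 31 = 46 remain).
February has 28 days (46 − 28 = 18 remain).
18 into March → March 18.

2037-03-18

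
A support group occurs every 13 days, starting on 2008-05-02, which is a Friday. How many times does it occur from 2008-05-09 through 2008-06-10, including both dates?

3

Occurrences land 13·i days after 2008-05-02 for i = 0, 1, 2, …
2008-05-09 is 7 days after the start; 7 ÷ 13 = 0 remainder 7; since the remainder is 7, round up to i = 1. First occurrence in the window: #2 on 2008-05-15 (1×13 = 13 days in).
2008-06-10 is 39 days after the start; 39 ÷ 13 = 3 remainder 0. Last occurrence in the window: #4 on 2008-06-10.
Occurrences #2 through #4: 3 in total.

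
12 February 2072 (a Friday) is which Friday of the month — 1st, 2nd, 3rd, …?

2nd

Day 12 falls in week ⌈12/7⌉ of the month.
Days 1–7 hold the 1st Friday, 8–14 the 2nd, 15–21 the 3rd, 22–28 the 4th, 29–31 the 5th.
12 is in the range for the 2nd.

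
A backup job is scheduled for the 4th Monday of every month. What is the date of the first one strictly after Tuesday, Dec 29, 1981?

Jan 25, 1982

Dec 1981 starts on a Tuesday; its first Monday is the 7th, so the 4th Monday is the 28th — Dec 28, 1981.
That is not after Dec 29, 1981, so look at Jan 1982.
Jan 1982 starts on a Friday; its first Monday is the 4th, so the 4th Monday is the 25th — Jan 25, 1982.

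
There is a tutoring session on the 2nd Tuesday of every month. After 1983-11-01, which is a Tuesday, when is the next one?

November 1983 starts on a Tuesday; its first Tuesday is the 1st, so the 2nd Tuesday is the 8th — 1983-11-08.
1983-11-08 is after 1983-11-01, so that is the next one.

1983-11-08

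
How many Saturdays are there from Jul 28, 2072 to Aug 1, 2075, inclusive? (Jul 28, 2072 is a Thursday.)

Jul 28, 2072 is a Thursday; the first Saturday on or after it is Jul 30, 2072 (2 days later).
From Jul 30, 2072 to Aug 1, 2075: 154 + 365 + 365 + 213 = 1097 days (rest of 2072, 2073, 2074, to Aug 1, 2075 in 2075).
1097 ÷ 7 = 156 full weeks with remainder 5, so 156 more Saturdays after the first → 157.

157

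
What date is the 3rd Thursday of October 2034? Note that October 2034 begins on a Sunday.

19 October 2034

October 2034 begins on a Sunday, so the first Thursday is October 5 (4 days later).
The 3rd Thursday is 2 weeks later: 5 + 14 = 19.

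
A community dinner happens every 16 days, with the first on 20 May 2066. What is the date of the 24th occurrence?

23 May 2067

The 24th occurrence is 23 intervals after the first: 23 × 16 = 368 days after 20 May 2066.
May has 31 days — 11 days to the end of May leaves 357.
June has 30 days (327 left).
July has 31 days (296 left).
August has 31 days (265 left).
September has 30 days (235 left).
October has 31 days (204 left).
November has 30 days (174 left).
December has 31 days (143 left).
January has 31 days (112 left).
February has 28 days (84 left).
March has 31 days (53 left).
April has 30 days (23 left).
23 days into May → 23 May 2067.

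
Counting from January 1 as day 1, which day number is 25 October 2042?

298

Days in months before October: 31 + 28 + 31 + 30 + 31 + 30 + 31 + 31 + 30 = 273.
Plus 25 days into October → day 298.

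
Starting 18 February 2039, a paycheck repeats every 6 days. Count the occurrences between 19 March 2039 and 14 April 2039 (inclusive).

5

Occurrences land 6·i days after 18 February 2039 for i = 0, 1, 2, …
19 March 2039 is 29 days after the start; 29 ÷ 6 = 4 remainder 5; since the remainder is 5, round up to i = 5. First occurrence in the window: #6 on 20 March 2039 (5×6 = 30 days in).
14 April 2039 is 55 days after the start; 55 ÷ 6 = 9 remainder 1. Last occurrence in the window: #10 on 13 April 2039.
Occurrences #6 through #10: 5 in total.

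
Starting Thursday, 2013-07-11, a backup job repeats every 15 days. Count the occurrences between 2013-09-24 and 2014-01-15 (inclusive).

8

Occurrences land 15·i days after 2013-07-11 for i = 0, 1, 2, …
2013-09-24 is 75 days after the start; 75 ÷ 15 = 5 remainder 0. First occurrence in the window: #6 on 2013-09-24 (5×15 = 75 days in).
2014-01-15 is 188 days after the start; 188 ÷ 15 = 12 remainder 8. Last occurrence in the window: #13 on 2014-01-07.
Occurrences #6 through #13: 8 in total.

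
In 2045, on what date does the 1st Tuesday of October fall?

The first Tuesday of October 2045 is October 3.

3 October 2045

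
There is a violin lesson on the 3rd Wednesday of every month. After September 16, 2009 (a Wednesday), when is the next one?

October 21, 2009

September 2009 starts on a Tuesday; its first Wednesday is the 2nd, so the 3rd Wednesday is the 16th — September 16, 2009.
That is not after September 16, 2009, so look at October 2009.
October 2009 starts on a Thursday; its first Wednesday is the 7th, so the 3rd Wednesday is the 21st — October 21, 2009.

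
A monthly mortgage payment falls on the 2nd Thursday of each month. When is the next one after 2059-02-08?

February 2059 starts on a Saturday; its first Thursday is the 6th, so the 2nd Thursday is the 13th — 2059-02-13.
2059-02-13 is after 2059-02-08, so that is the next one.

2059-02-13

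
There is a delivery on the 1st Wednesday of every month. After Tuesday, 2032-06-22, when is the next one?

June 2032 starts on a Tuesday, so its 1st Wednesday is 2032-06-02 (1 day in).
That is not after 2032-06-22, so look at July 2032.
July 2032 starts on a Thursday, so its 1st Wednesday is 2032-07-07 (6 days in).

2032-07-07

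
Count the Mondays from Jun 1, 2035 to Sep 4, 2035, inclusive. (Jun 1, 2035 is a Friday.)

Jun 1, 2035 is a Friday; the first Monday on or after it is Jun 4, 2035 (3 days later).
From Jun 4, 2035 to Sep 4, 2035: 26 + 31 + 31 + 4 = 92 days (rest of Jun, Jul, Aug, Sep).
92 ÷ 7 = 13 full weeks with remainder 1, so 13 more Mondays after the first → 14.

14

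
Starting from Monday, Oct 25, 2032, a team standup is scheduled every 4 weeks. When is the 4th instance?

Jan 17, 2033

The 4th occurrence is 3 intervals after the first: 3 × 28 = 84 days after Oct 25, 2032.
Oct has 31 days — 6 days to the end of Oct leaves 78.
Nov has 30 days (48 left).
Dec has 31 days (17 left).
17 days into Jan → Jan 17, 2033.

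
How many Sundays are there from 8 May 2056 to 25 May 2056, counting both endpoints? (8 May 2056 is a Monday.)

2

8 May 2056 is a Monday; the first Sunday on or after it is 14 May 2056 (6 days later).
From 14 May 2056 to 25 May 2056 is 25 − 14 = 11 days.
11 ÷ 7 = 1 full weeks with remainder 4, so 1 more Sundays after the first → 2.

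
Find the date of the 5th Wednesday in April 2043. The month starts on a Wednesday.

April 2043 begins on a Wednesday, so the first Wednesday is April 1.
The 5th Wednesday is 4 weeks later: 1 + 28 = 29.

2043-04-29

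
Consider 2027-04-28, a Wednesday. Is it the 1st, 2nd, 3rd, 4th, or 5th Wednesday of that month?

Day 28 falls in week ⌈28/7⌉ of the month.
Days 1–7 hold the 1st Wednesday, 8–14 the 2nd, 15–21 the 3rd, 22–28 the 4th, 29–31 the 5th.
28 is in the range for the 4th.

4th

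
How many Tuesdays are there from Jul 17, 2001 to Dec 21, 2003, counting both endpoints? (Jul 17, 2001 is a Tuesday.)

127

Jul 17, 2001 is a Tuesday; the first Tuesday on or after it is Jul 17, 2001.
From Jul 17, 2001 to Dec 21, 2003: 167 + 365 + 355 = 887 days (rest of 2001, 2002, to Dec 21, 2003 in 2003).
887 ÷ 7 = 126 full weeks with remainder 5, so 126 more Tuesdays after the first → 127.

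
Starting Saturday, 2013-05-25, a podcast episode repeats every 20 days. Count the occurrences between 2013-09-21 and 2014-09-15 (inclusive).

18

Occurrences land 20·i days after 2013-05-25 for i = 0, 1, 2, …
2013-09-21 is 119 days after the start; 119 ÷ 20 = 5 remainder 19; since the remainder is 19, round up to i = 6. First occurrence in the window: #7 on 2013-09-22 (6×20 = 120 days in).
2014-09-15 is 478 days after the start; 478 ÷ 20 = 23 remainder 18. Last occurrence in the window: #24 on 2014-08-28.
Occurrences #7 through #24: 18 in total.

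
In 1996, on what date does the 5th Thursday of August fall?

August 1996 begins on a Thursday, so the first Thursday is August 1.
The 5th Thursday is 4 weeks later: 1 + 28 = 29.

1996-08-29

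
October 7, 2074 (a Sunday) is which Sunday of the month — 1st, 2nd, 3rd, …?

Day 7 falls in week ⌈7/7⌉ of the month.
Days 1–7 hold the 1st Sunday, 8–14 the 2nd, 15–21 the 3rd, 22–28 the 4th, 29–31 the 5th.
7 is in the range for the 1st.

1st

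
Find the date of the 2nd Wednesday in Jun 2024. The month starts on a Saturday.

Jun 2024 begins on a Saturday, so the first Wednesday is Jun 5 (4 days later).
The 2nd Wednesday is 1 weeks later: 5 + 7 = 12.

Jun 12, 2024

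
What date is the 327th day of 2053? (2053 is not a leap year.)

January has 31 days (327 − 31 = 296 remain).
February has 28 days (296 − 28 = 268 remain).
March has 31 days (268 − 31 = 237 remain).
April has 30 days (237 − 30 = 207 remain).
May has 31 days (207 − 31 = 176 remain).
June has 30 days (176 − 30 = 146 remain).
July has 31 days (146 − 31 = 115 remain).
August has 31 days (115 − 31 = 84 remain).
September has 30 days (84 − 30 = 54 remain).
October has 31 days (54 − 31 = 23 remain).
23 into November → November 23.

November 23, 2053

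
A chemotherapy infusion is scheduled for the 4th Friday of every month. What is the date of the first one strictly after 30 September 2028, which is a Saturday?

September 2028 starts on a Friday; its first Friday is the 1st, so the 4th Friday is the 22nd — 22 September 2028.
That is not after 30 September 2028, so look at October 2028.
October 2028 starts on a Sunday; its first Friday is the 6th, so the 4th Friday is the 27th — 27 October 2028.

27 October 2028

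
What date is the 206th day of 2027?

July 25, 2027

January has 31 days (206 − 31 = 175 remain).
February has 28 days (175 − 28 = 147 remain).
March has 31 days (147 − 31 = 116 remain).
April has 30 days (116 − 30 = 86 remain).
May has 31 days (86 − 31 = 55 remain).
June has 30 days (55 − 30 = 25 remain).
25 into July → July 25.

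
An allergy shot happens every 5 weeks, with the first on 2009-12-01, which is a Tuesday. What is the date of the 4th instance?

The 4th occurrence is 3 intervals after the first: 3 × 35 = 105 days after 2009-12-01.
December has 31 days — 30 days to the end of December leaves 75.
January has 31 days (44 left).
February has 28 days (16 left).
16 days into March → 2010-03-16.

2010-03-16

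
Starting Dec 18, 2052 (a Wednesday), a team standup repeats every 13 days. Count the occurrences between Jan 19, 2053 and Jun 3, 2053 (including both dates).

10

Occurrences land 13·i days after Dec 18, 2052 for i = 0, 1, 2, …
Jan 19, 2053 is 32 days after the start; 32 ÷ 13 = 2 remainder 6; since the remainder is 6, round up to i = 3. First occurrence in the window: #4 on Jan 26, 2053 (3×13 = 39 days in).
Jun 3, 2053 is 167 days after the start; 167 ÷ 13 = 12 remainder 11. Last occurrence in the window: #13 on May 23, 2053.
Occurrences #4 through #13: 10 in total.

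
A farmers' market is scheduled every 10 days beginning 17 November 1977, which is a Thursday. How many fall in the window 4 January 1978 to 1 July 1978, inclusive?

18

Occurrences land 10·i days after 17 November 1977 for i = 0, 1, 2, …
4 January 1978 is 48 days after the start; 48 ÷ 10 = 4 remainder 8; since the remainder is 8, round up to i = 5. First occurrence in the window: #6 on 6 January 1978 (5×10 = 50 days in).
1 July 1978 is 226 days after the start; 226 ÷ 10 = 22 remainder 6. Last occurrence in the window: #23 on 25 June 1978.
Occurrences #6 through #23: 18 in total.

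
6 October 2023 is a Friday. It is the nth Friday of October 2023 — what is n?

Day 6 falls in week ⌈6/7⌉ of the month.
Days 1–7 hold the 1st Friday, 8–14 the 2nd, 15–21 the 3rd, 22–28 the 4th, 29–31 the 5th.
6 is in the range for the 1st.

1st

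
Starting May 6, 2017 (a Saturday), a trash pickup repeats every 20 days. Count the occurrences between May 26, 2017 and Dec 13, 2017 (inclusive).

Occurrences land 20·i days after May 6, 2017 for i = 0, 1, 2, …
May 26, 2017 is 20 days after the start; 20 ÷ 20 = 1 remainder 0. First occurrence in the window: #2 on May 26, 2017 (1×20 = 20 days in).
Dec 13, 2017 is 221 days after the start; 221 ÷ 20 = 11 remainder 1. Last occurrence in the window: #12 on Dec 12, 2017.
Occurrences #2 through #12: 11 in total.

11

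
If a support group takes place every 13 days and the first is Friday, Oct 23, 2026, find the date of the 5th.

The 5th occurrence is 4 intervals after the first: 4 × 13 = 52 days after Oct 23, 2026.
Oct has 31 days — 8 days to the end of Oct leaves 44.
Nov has 30 days (14 left).
14 days into Dec → Dec 14, 2026.

Dec 14, 2026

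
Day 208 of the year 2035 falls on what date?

2035-07-27

January has 31 days (208 − 31 = 177 remain).
February has 28 days (177 − 28 = 149 remain).
March has 31 days (149 − 31 = 118 remain).
April has 30 days (118 − 30 = 88 remain).
May has 31 days (88 − 31 = 57 remain).
June has 30 days (57 − 30 = 27 remain).
27 into July → July 27.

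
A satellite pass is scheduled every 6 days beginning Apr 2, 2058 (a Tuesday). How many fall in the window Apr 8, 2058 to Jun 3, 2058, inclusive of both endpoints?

Occurrences land 6·i days after Apr 2, 2058 for i = 0, 1, 2, …
Apr 8, 2058 is 6 days after the start; 6 ÷ 6 = 1 remainder 0. First occurrence in the window: #2 on Apr 8, 2058 (1×6 = 6 days in).
Jun 3, 2058 is 62 days after the start; 62 ÷ 6 = 10 remainder 2. Last occurrence in the window: #11 on Jun 1, 2058.
Occurrences #2 through #11: 10 in total.

10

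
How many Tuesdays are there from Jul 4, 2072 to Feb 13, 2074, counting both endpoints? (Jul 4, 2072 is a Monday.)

Jul 4, 2072 is a Monday; the first Tuesday on or after it is Jul 5, 2072 (1 day later).
From Jul 5, 2072 to Feb 13, 2074: 179 + 365 + 44 = 588 days (rest of 2072, 2073, to Feb 13, 2074 in 2074).
588 ÷ 7 = 84 full weeks with remainder 0, so 84 more Tuesdays after the first → 85.

85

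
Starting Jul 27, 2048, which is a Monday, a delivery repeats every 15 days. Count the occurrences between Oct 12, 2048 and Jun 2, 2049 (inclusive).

Occurrences land 15·i days after Jul 27, 2048 for i = 0, 1, 2, …
Oct 12, 2048 is 77 days after the start; 77 ÷ 15 = 5 remainder 2; since the remainder is 2, round up to i = 6. First occurrence in the window: #7 on Oct 25, 2048 (6×15 = 90 days in).
Jun 2, 2049 is 310 days after the start; 310 ÷ 15 = 20 remainder 10. Last occurrence in the window: #21 on May 23, 2049.
Occurrences #7 through #21: 15 in total.

15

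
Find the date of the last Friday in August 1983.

The first Friday of August 1983 is August 5.
August 1983 has 31 days. Adding weeks: 5, 12, 19, 26 — the last one ≤ 31 is the 26th.

1983-08-26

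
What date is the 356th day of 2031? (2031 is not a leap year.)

2031-12-22

January has 31 days (356 − 31 = 325 remain).
February has 28 days (325 − 28 = 297 remain).
March has 31 days (297 − 31 = 266 remain).
April has 30 days (266 − 30 = 236 remain).
May has 31 days (236 − 31 = 205 remain).
June has 30 days (205 − 30 = 175 remain).
July has 31 days (175 − 31 = 144 remain).
August has 31 days (144 − 31 = 113 remain).
September has 30 days (113 − 30 = 83 remain).
October has 31 days (83 − 31 = 52 remain).
November has 30 days (52 − 30 = 22 remain).
22 into December → December 22.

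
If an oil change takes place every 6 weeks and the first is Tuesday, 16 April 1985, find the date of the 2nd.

The 2nd occurrence is 1 interval after the first: 1 × 42 = 42 days after 16 April 1985.
April has 30 days — 14 days to the end of April leaves 28.
28 days into May → 28 May 1985.

28 May 1985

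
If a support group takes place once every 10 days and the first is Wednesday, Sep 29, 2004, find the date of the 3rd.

Oct 19, 2004

The 3rd occurrence is 2 intervals after the first: 2 × 10 = 20 days after Sep 29, 2004.
Sep has 30 days — 1 day to the end of Sep leaves 19.
19 days into Oct → Oct 19, 2004.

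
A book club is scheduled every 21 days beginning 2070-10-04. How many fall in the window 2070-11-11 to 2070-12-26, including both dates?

Occurrences land 21·i days after 2070-10-04 for i = 0, 1, 2, …
2070-11-11 is 38 days after the start; 38 ÷ 21 = 1 remainder 17; since the remainder is 17, round up to i = 2. First occurrence in the window: #3 on 2070-11-15 (2×21 = 42 days in).
2070-12-26 is 83 days after the start; 83 ÷ 21 = 3 remainder 20. Last occurrence in the window: #4 on 2070-12-06.
Occurrences #3 through #4: 2 in total.

2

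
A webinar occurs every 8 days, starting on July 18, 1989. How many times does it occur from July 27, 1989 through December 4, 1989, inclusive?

16

Occurrences land 8·i days after July 18, 1989 for i = 0, 1, 2, …
July 27, 1989 is 9 days after the start; 9 ÷ 8 = 1 remainder 1; since the remainder is 1, round up to i = 2. First occurrence in the window: #3 on August 3, 1989 (2×8 = 16 days in).
December 4, 1989 is 139 days after the start; 139 ÷ 8 = 17 remainder 3. Last occurrence in the window: #18 on December 1, 1989.
Occurrences #3 through #18: 16 in total.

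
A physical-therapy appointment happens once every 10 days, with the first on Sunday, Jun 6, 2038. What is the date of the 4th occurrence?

The 4th occurrence is 3 intervals after the first: 3 × 10 = 30 days after Jun 6, 2038.
Jun has 30 days — 24 days to the end of Jun leaves 6.
6 days into Jul → Jul 6, 2038.

Jul 6, 2038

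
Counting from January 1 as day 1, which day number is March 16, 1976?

Days in months before March: 31 + 29 = 60.
Plus 16 days into March → day 76.

76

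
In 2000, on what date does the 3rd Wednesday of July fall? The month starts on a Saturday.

2000-07-19

July 2000 begins on a Saturday, so the first Wednesday is July 5 (4 days later).
The 3rd Wednesday is 2 weeks later: 5 + 14 = 19.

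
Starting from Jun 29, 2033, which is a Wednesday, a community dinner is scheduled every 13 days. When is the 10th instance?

Oct 24, 2033

The 10th occurrence is 9 intervals after the first: 9 × 13 = 117 days after Jun 29, 2033.
Jun has 30 days — 1 day to the end of Jun leaves 116.
Jul has 31 days (85 left).
Aug has 31 days (54 left).
Sep has 30 days (24 left).
24 days into Oct → Oct 24, 2033.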